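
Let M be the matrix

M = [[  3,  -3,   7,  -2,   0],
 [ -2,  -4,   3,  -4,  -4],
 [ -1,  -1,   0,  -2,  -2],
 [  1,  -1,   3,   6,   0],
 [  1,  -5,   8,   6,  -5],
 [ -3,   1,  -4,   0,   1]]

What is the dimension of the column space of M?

4

Row reduce to echelon form.
R2 ← R2 + (2/3)·R1: [0, -6, 23/3, -16/3, -4]
R3 ← R3 + (1/3)·R1: [0, -2, 7/3, -8/3, -2]
R4 ← R4 − (1/3)·R1: [0, 0, 2/3, 20/3, 0]
R5 ← R5 − (1/3)·R1: [0, -4, 17/3, 20/3, -5]
R6 ← R6 + R1: [0, -2, 3, -2, 1]
R3 ← R3 − (1/3)·R2: [0, 0, -2/9, -8/9, -2/3]
R5 ← R5 − (2/3)·R2: [0, 0, 5/9, 92/9, -7/3]
R6 ← R6 − (1/3)·R2: [0, 0, 4/9, -2/9, 7/3]
R4 ← R4 + (3)·R3: [0, 0, 0, 4, -2]
R5 ← R5 + (5/2)·R3: [0, 0, 0, 8, -4]
R6 ← R6 + (2)·R3: [0, 0, 0, -2, 1]
R5 ← R5 − (2)·R4: [0, 0, 0, 0, 0]
R6 ← R6 + (1/2)·R4: [0, 0, 0, 0, 0]
Echelon form has 4 nonzero rows, so rank(M) = 4.
The column space has dimension equal to the rank: 4.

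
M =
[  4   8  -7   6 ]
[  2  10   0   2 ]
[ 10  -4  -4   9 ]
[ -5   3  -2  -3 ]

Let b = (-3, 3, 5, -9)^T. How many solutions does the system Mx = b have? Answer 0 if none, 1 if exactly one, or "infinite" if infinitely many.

0

Row reduce the augmented matrix [M | b].
R2 ← R2 − (1/2)·R1: [0, 6, 7/2, -1, 9/2]
R3 ← R3 − (5/2)·R1: [0, -24, 27/2, -6, 25/2]
R4 ← R4 + (5/4)·R1: [0, 13, -43/4, 9/2, -51/4]
R3 ← R3 + (4)·R2: [0, 0, 55/2, -10, 61/2]
R4 ← R4 − (13/6)·R2: [0, 0, -55/3, 20/3, -45/2]
R4 ← R4 + (2/3)·R3: [0, 0, 0, 0, -13/6]
The echelon form has 4 nonzero rows; the last pivot sits in the augmented column, so rank(M) = 3 but rank([M|b]) = 4.
Since the ranks differ, the system is inconsistent.
It has no solutions.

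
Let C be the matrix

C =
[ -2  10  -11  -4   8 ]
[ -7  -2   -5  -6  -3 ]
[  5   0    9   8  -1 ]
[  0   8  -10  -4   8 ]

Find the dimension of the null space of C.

Row reduce to echelon form.
R2 ← R2 − (7/2)·R1: [0, -37, 67/2, 8, -31]
R3 ← R3 + (5/2)·R1: [0, 25, -37/2, -2, 19]
R3 ← R3 + (25/37)·R2: [0, 0, 153/37, 126/37, -72/37]
R4 ← R4 + (8/37)·R2: [0, 0, -102/37, -84/37, 48/37]
R4 ← R4 + (2/3)·R3: [0, 0, 0, 0, 0]
3 nonzero rows, so rank(C) = 3.
C has 5 columns; by rank–nullity, nullity = 5 − 3 = 2.

2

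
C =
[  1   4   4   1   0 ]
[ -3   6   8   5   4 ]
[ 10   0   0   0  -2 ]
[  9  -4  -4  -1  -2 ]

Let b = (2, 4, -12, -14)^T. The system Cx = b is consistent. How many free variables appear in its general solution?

2

Row reduce the augmented matrix [C | b].
R2 ← R2 + (3)·R1: [0, 18, 20, 8, 4, 10]
R3 ← R3 − (10)·R1: [0, -40, -40, -10, -2, -32]
R4 ← R4 − (9)·R1: [0, -40, -40, -10, -2, -32]
R3 ← R3 + (20/9)·R2: [0, 0, 40/9, 70/9, 62/9, -88/9]
R4 ← R4 + (20/9)·R2: [0, 0, 40/9, 70/9, 62/9, -88/9]
R4 ← R4 − R3: [0, 0, 0, 0, 0, 0]
The echelon form has 3 nonzero rows, and every pivot lies in the first 5 columns, so rank(C) = rank([C|b]) = 3.
The system is consistent.
Free variables = (unknowns) − (rank) = 5 − 3 = 2.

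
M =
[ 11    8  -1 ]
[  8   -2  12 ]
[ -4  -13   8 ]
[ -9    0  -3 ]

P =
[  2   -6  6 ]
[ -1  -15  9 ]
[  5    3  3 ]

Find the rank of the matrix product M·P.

First compute MP:
[[  9, -189, 135],
 [ 78,  18,  66],
 [ 45, 243, -117],
 [-33,  45, -63]]
Now row reduce the product.
R2 ← R2 − (26/3)·R1: [0, 1656, -1104]
R3 ← R3 − (5)·R1: [0, 1188, -792]
R4 ← R4 + (11/3)·R1: [0, -648, 432]
R3 ← R3 − (33/46)·R2: [0, 0, 0]
R4 ← R4 + (9/23)·R2: [0, 0, 0]
2 nonzero rows, so rank(MP) = 2.

2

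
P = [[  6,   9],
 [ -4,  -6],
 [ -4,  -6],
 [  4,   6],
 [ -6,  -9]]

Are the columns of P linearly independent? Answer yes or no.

no

Row reduce P to echelon form.
R2 ← R2 + (2/3)·R1: [0, 0]
R3 ← R3 + (2/3)·R1: [0, 0]
R4 ← R4 − (2/3)·R1: [0, 0]
R5 ← R5 + R1: [0, 0]
1 pivot among 2 columns.
Only 1 < 2 pivot columns, so the columns are linearly dependent.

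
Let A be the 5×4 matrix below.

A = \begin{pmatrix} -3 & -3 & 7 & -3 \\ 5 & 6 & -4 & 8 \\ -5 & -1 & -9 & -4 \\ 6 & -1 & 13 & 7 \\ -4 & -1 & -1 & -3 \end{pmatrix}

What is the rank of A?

Row reduce to echelon form.
R2 ← R2 + (5/3)·R1: [0, 1, 23/3, 3]
R3 ← R3 − (5/3)·R1: [0, 4, -62/3, 1]
R4 ← R4 + (2)·R1: [0, -7, 27, 1]
R5 ← R5 − (4/3)·R1: [0, 3, -31/3, 1]
R3 ← R3 − (4)·R2: [0, 0, -154/3, -11]
R4 ← R4 + (7)·R2: [0, 0, 242/3, 22]
R5 ← R5 − (3)·R2: [0, 0, -100/3, -8]
R4 ← R4 + (11/7)·R3: [0, 0, 0, 33/7]
R5 ← R5 − (50/77)·R3: [0, 0, 0, -6/7]
R5 ← R5 + (2/11)·R4: [0, 0, 0, 0]
Echelon form has 4 nonzero rows, so rank(A) = 4.

4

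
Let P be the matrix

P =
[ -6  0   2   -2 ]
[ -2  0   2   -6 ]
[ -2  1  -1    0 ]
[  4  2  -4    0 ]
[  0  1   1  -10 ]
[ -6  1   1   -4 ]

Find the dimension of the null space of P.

Row reduce to echelon form.
R2 ← R2 − (1/3)·R1: [0, 0, 4/3, -16/3]
R3 ← R3 − (1/3)·R1: [0, 1, -5/3, 2/3]
R4 ← R4 + (2/3)·R1: [0, 2, -8/3, -4/3]
R6 ← R6 − R1: [0, 1, -1, -2]
Swap R2 ↔ R3
R4 ← R4 − (2)·R2: [0, 0, 2/3, -8/3]
R5 ← R5 − R2: [0, 0, 8/3, -32/3]
R6 ← R6 − R2: [0, 0, 2/3, -8/3]
R4 ← R4 − (1/2)·R3: [0, 0, 0, 0]
R5 ← R5 − (2)·R3: [0, 0, 0, 0]
R6 ← R6 − (1/2)·R3: [0, 0, 0, 0]
3 nonzero rows, so rank(P) = 3.
P has 4 columns; by rank–nullity, nullity = 4 − 3 = 1.

1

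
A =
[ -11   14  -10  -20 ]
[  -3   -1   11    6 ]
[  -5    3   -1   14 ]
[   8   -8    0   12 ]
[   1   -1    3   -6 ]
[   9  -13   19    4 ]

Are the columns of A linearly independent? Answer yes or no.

no

Row reduce A to echelon form.
R2 ← R2 − (3/11)·R1: [0, -53/11, 151/11, 126/11]
R3 ← R3 − (5/11)·R1: [0, -37/11, 39/11, 254/11]
R4 ← R4 + (8/11)·R1: [0, 24/11, -80/11, -28/11]
R5 ← R5 + (1/11)·R1: [0, 3/11, 23/11, -86/11]
R6 ← R6 + (9/11)·R1: [0, -17/11, 119/11, -136/11]
R3 ← R3 − (37/53)·R2: [0, 0, -320/53, 800/53]
R4 ← R4 + (24/53)·R2: [0, 0, -56/53, 140/53]
R5 ← R5 + (3/53)·R2: [0, 0, 152/53, -380/53]
R6 ← R6 − (17/53)·R2: [0, 0, 340/53, -850/53]
R4 ← R4 − (7/40)·R3: [0, 0, 0, 0]
R5 ← R5 + (19/40)·R3: [0, 0, 0, 0]
R6 ← R6 + (17/16)·R3: [0, 0, 0, 0]
3 pivots among 4 columns.
Only 3 < 4 pivot columns, so the columns are linearly dependent.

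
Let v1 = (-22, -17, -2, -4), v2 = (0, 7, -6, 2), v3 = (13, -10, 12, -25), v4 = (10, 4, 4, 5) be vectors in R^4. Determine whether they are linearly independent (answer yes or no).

yes

Form the matrix with these vectors as rows and row reduce.
R3 ← R3 + (13/22)·R1: [0, -441/22, 119/11, -301/11]
R4 ← R4 + (5/11)·R1: [0, -41/11, 34/11, 35/11]
R3 ← R3 + (63/22)·R2: [0, 0, -70/11, -238/11]
R4 ← R4 + (41/77)·R2: [0, 0, -8/77, 327/77]
R4 ← R4 − (4/245)·R3: [0, 0, 0, 23/5]
4 nonzero rows, so the 4 vectors span a space of dimension 4.
Since 4 = 4, the vectors are linearly independent.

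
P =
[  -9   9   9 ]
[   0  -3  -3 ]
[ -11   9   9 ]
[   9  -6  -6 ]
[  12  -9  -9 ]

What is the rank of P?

2

Row reduce to echelon form.
R3 ← R3 − (11/9)·R1: [0, -2, -2]
R4 ← R4 + R1: [0, 3, 3]
R5 ← R5 + (4/3)·R1: [0, 3, 3]
R3 ← R3 − (2/3)·R2: [0, 0, 0]
R4 ← R4 + R2: [0, 0, 0]
R5 ← R5 + R2: [0, 0, 0]
Echelon form has 2 nonzero rows, so rank(P) = 2.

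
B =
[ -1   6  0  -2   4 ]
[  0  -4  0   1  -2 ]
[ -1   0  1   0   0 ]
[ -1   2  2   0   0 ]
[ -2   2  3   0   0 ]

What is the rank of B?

Row reduce to echelon form.
R3 ← R3 − R1: [0, -6, 1, 2, -4]
R4 ← R4 − R1: [0, -4, 2, 2, -4]
R5 ← R5 − (2)·R1: [0, -10, 3, 4, -8]
R3 ← R3 − (3/2)·R2: [0, 0, 1, 1/2, -1]
R4 ← R4 − R2: [0, 0, 2, 1, -2]
R5 ← R5 − (5/2)·R2: [0, 0, 3, 3/2, -3]
R4 ← R4 − (2)·R3: [0, 0, 0, 0, 0]
R5 ← R5 − (3)·R3: [0, 0, 0, 0, 0]
Echelon form has 3 nonzero rows, so rank(B) = 3.

3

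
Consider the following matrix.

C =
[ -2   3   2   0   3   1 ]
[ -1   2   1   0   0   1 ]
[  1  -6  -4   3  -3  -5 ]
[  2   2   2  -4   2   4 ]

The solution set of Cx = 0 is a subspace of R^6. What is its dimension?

Row reduce to echelon form.
R2 ← R2 − (1/2)·R1: [0, 1/2, 0, 0, -3/2, 1/2]
R3 ← R3 + (1/2)·R1: [0, -9/2, -3, 3, -3/2, -9/2]
R4 ← R4 + R1: [0, 5, 4, -4, 5, 5]
R3 ← R3 + (9)·R2: [0, 0, -3, 3, -15, 0]
R4 ← R4 − (10)·R2: [0, 0, 4, -4, 20, 0]
R4 ← R4 + (4/3)·R3: [0, 0, 0, 0, 0, 0]
3 nonzero rows, so rank(C) = 3.
C has 6 columns; by rank–nullity, nullity = 6 − 3 = 3.

3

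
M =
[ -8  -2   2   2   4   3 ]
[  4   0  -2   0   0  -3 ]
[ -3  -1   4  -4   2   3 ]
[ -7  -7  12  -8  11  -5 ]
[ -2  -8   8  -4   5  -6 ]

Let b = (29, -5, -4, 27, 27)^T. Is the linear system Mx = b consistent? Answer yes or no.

yes

Row reduce the augmented matrix [M | b].
R2 ← R2 + (1/2)·R1: [0, -1, -1, 1, 2, -3/2, 19/2]
R3 ← R3 − (3/8)·R1: [0, -1/4, 13/4, -19/4, 1/2, 15/8, -119/8]
R4 ← R4 − (7/8)·R1: [0, -21/4, 41/4, -39/4, 15/2, -61/8, 13/8]
R5 ← R5 − (1/4)·R1: [0, -15/2, 15/2, -9/2, 4, -27/4, 79/4]
R3 ← R3 − (1/4)·R2: [0, 0, 7/2, -5, 0, 9/4, -69/4]
R4 ← R4 − (21/4)·R2: [0, 0, 31/2, -15, -3, 1/4, -193/4]
R5 ← R5 − (15/2)·R2: [0, 0, 15, -12, -11, 9/2, -103/2]
R4 ← R4 − (31/7)·R3: [0, 0, 0, 50/7, -3, -68/7, 197/7]
R5 ← R5 − (30/7)·R3: [0, 0, 0, 66/7, -11, -36/7, 157/7]
R5 ← R5 − (33/25)·R4: [0, 0, 0, 0, -176/25, 192/25, -368/25]
The echelon form has 5 nonzero rows, and every pivot lies in the first 6 columns, so rank(M) = rank([M|b]) = 5.
The system is consistent.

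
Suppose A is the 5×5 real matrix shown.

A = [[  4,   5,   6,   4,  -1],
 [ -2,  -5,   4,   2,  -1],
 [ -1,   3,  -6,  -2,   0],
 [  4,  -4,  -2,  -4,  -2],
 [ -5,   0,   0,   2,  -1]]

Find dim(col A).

Row reduce to echelon form.
R2 ← R2 + (1/2)·R1: [0, -5/2, 7, 4, -3/2]
R3 ← R3 + (1/4)·R1: [0, 17/4, -9/2, -1, -1/4]
R4 ← R4 − R1: [0, -9, -8, -8, -1]
R5 ← R5 + (5/4)·R1: [0, 25/4, 15/2, 7, -9/4]
R3 ← R3 + (17/10)·R2: [0, 0, 37/5, 29/5, -14/5]
R4 ← R4 − (18/5)·R2: [0, 0, -166/5, -112/5, 22/5]
R5 ← R5 + (5/2)·R2: [0, 0, 25, 17, -6]
R4 ← R4 + (166/37)·R3: [0, 0, 0, 134/37, -302/37]
R5 ← R5 − (125/37)·R3: [0, 0, 0, -96/37, 128/37]
R5 ← R5 + (48/67)·R4: [0, 0, 0, 0, -160/67]
Echelon form has 5 nonzero rows, so rank(A) = 5.
The column space has dimension equal to the rank: 5.

5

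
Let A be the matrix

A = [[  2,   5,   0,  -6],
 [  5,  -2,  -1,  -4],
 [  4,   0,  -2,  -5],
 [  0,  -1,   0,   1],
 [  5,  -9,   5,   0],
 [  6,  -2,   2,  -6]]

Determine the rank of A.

Row reduce to echelon form.
R2 ← R2 − (5/2)·R1: [0, -29/2, -1, 11]
R3 ← R3 − (2)·R1: [0, -10, -2, 7]
R5 ← R5 − (5/2)·R1: [0, -43/2, 5, 15]
R6 ← R6 − (3)·R1: [0, -17, 2, 12]
R3 ← R3 − (20/29)·R2: [0, 0, -38/29, -17/29]
R4 ← R4 − (2/29)·R2: [0, 0, 2/29, 7/29]
R5 ← R5 − (43/29)·R2: [0, 0, 188/29, -38/29]
R6 ← R6 − (34/29)·R2: [0, 0, 92/29, -26/29]
R4 ← R4 + (1/19)·R3: [0, 0, 0, 4/19]
R5 ← R5 + (94/19)·R3: [0, 0, 0, -80/19]
R6 ← R6 + (46/19)·R3: [0, 0, 0, -44/19]
R5 ← R5 + (20)·R4: [0, 0, 0, 0]
R6 ← R6 + (11)·R4: [0, 0, 0, 0]
Echelon form has 4 nonzero rows, so rank(A) = 4.

4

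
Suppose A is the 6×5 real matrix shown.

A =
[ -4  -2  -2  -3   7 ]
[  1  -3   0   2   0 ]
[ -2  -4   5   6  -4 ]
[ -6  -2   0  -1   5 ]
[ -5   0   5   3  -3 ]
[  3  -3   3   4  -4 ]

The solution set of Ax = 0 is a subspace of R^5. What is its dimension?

Row reduce to echelon form.
R2 ← R2 + (1/4)·R1: [0, -7/2, -1/2, 5/4, 7/4]
R3 ← R3 − (1/2)·R1: [0, -3, 6, 15/2, -15/2]
R4 ← R4 − (3/2)·R1: [0, 1, 3, 7/2, -11/2]
R5 ← R5 − (5/4)·R1: [0, 5/2, 15/2, 27/4, -47/4]
R6 ← R6 + (3/4)·R1: [0, -9/2, 3/2, 7/4, 5/4]
R3 ← R3 − (6/7)·R2: [0, 0, 45/7, 45/7, -9]
R4 ← R4 + (2/7)·R2: [0, 0, 20/7, 27/7, -5]
R5 ← R5 + (5/7)·R2: [0, 0, 50/7, 107/14, -21/2]
R6 ← R6 − (9/7)·R2: [0, 0, 15/7, 1/7, -1]
R4 ← R4 − (4/9)·R3: [0, 0, 0, 1, -1]
R5 ← R5 − (10/9)·R3: [0, 0, 0, 1/2, -1/2]
R6 ← R6 − (1/3)·R3: [0, 0, 0, -2, 2]
R5 ← R5 − (1/2)·R4: [0, 0, 0, 0, 0]
R6 ← R6 + (2)·R4: [0, 0, 0, 0, 0]
4 nonzero rows, so rank(A) = 4.
A has 5 columns; by rank–nullity, nullity = 5 − 4 = 1.

1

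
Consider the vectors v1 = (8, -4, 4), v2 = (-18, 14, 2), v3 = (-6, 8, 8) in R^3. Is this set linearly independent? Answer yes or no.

no

Form the matrix with these vectors as rows and row reduce.
R2 ← R2 + (9/4)·R1: [0, 5, 11]
R3 ← R3 + (3/4)·R1: [0, 5, 11]
R3 ← R3 − R2: [0, 0, 0]
2 nonzero rows, so the 3 vectors span a space of dimension 2.
Since 2 < 3, the vectors are linearly dependent.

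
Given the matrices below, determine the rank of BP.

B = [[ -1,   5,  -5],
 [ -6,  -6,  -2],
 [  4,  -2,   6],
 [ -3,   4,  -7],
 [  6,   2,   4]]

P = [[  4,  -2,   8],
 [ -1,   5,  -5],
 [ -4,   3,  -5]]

3

First compute BP:
[[ 11,  12,  -8],
 [-10, -24,  -8],
 [ -6,   0,  12],
 [ 12,   5,  -9],
 [  6,  10,  18]]
Now row reduce the product.
R2 ← R2 + (10/11)·R1: [0, -144/11, -168/11]
R3 ← R3 + (6/11)·R1: [0, 72/11, 84/11]
R4 ← R4 − (12/11)·R1: [0, -89/11, -3/11]
R5 ← R5 − (6/11)·R1: [0, 38/11, 246/11]
R3 ← R3 + (1/2)·R2: [0, 0, 0]
R4 ← R4 − (89/144)·R2: [0, 0, 55/6]
R5 ← R5 + (19/72)·R2: [0, 0, 55/3]
Swap R3 ↔ R4
R5 ← R5 − (2)·R3: [0, 0, 0]
3 nonzero rows, so rank(BP) = 3.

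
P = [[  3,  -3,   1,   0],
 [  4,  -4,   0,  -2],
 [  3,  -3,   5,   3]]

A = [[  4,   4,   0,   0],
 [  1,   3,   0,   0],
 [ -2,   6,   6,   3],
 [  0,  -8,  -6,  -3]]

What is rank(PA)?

First compute PA:
[[  7,   9,   6,   3],
 [ 12,  20,  12,   6],
 [ -1,   9,  12,   6]]
Now row reduce the product.
R2 ← R2 − (12/7)·R1: [0, 32/7, 12/7, 6/7]
R3 ← R3 + (1/7)·R1: [0, 72/7, 90/7, 45/7]
R3 ← R3 − (9/4)·R2: [0, 0, 9, 9/2]
3 nonzero rows, so rank(PA) = 3.

3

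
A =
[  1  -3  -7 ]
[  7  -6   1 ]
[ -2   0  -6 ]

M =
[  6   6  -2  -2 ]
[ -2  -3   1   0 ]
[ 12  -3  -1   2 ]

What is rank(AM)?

2

First compute AM:
[[-72,  36,   2, -16],
 [ 66,  57, -21, -12],
 [-84,   6,  10,  -8]]
Now row reduce the product.
R2 ← R2 + (11/12)·R1: [0, 90, -115/6, -80/3]
R3 ← R3 − (7/6)·R1: [0, -36, 23/3, 32/3]
R3 ← R3 + (2/5)·R2: [0, 0, 0, 0]
2 nonzero rows, so rank(AM) = 2.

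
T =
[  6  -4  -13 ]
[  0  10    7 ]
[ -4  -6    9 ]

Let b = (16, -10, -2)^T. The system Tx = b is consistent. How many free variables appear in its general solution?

0

Row reduce the augmented matrix [T | b].
R3 ← R3 + (2/3)·R1: [0, -26/3, 1/3, 26/3]
R3 ← R3 + (13/15)·R2: [0, 0, 32/5, 0]
The echelon form has 3 nonzero rows, and every pivot lies in the first 3 columns, so rank(T) = rank([T|b]) = 3.
The system is consistent.
Free variables = (unknowns) − (rank) = 3 − 3 = 0.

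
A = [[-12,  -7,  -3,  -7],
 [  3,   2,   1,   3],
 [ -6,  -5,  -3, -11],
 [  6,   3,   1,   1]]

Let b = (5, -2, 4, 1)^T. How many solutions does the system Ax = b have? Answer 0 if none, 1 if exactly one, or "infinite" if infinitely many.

0

Row reduce the augmented matrix [A | b].
R2 ← R2 + (1/4)·R1: [0, 1/4, 1/4, 5/4, -3/4]
R3 ← R3 − (1/2)·R1: [0, -3/2, -3/2, -15/2, 3/2]
R4 ← R4 + (1/2)·R1: [0, -1/2, -1/2, -5/2, 7/2]
R3 ← R3 + (6)·R2: [0, 0, 0, 0, -3]
R4 ← R4 + (2)·R2: [0, 0, 0, 0, 2]
R4 ← R4 + (2/3)·R3: [0, 0, 0, 0, 0]
The echelon form has 3 nonzero rows; the last pivot sits in the augmented column, so rank(A) = 2 but rank([A|b]) = 3.
Since the ranks differ, the system is inconsistent.
It has no solutions.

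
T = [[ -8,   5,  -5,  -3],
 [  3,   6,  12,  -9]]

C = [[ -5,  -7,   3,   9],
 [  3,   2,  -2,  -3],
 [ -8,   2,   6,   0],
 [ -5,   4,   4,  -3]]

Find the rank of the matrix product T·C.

First compute TC:
[[110,  44, -76, -78],
 [-48, -21,  33,  36]]
Now row reduce the product.
R2 ← R2 + (24/55)·R1: [0, -9/5, -9/55, 108/55]
2 nonzero rows, so rank(TC) = 2.

2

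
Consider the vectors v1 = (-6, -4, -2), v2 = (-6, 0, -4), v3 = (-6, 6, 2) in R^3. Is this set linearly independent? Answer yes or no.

Form the matrix with these vectors as rows and row reduce.
R2 ← R2 − R1: [0, 4, -2]
R3 ← R3 − R1: [0, 10, 4]
R3 ← R3 − (5/2)·R2: [0, 0, 9]
3 nonzero rows, so the 3 vectors span a space of dimension 3.
Since 3 = 3, the vectors are linearly independent.

yes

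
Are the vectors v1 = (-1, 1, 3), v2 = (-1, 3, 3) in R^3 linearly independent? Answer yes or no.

Form the matrix with these vectors as rows and row reduce.
R2 ← R2 − R1: [0, 2, 0]
2 nonzero rows, so the 2 vectors span a space of dimension 2.
Since 2 = 2, the vectors are linearly independent.

yes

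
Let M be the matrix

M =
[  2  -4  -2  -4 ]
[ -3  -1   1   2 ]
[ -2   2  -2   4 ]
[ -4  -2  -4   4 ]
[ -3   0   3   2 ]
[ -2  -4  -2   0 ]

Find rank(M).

3

Row reduce to echelon form.
R2 ← R2 + (3/2)·R1: [0, -7, -2, -4]
R3 ← R3 + R1: [0, -2, -4, 0]
R4 ← R4 + (2)·R1: [0, -10, -8, -4]
R5 ← R5 + (3/2)·R1: [0, -6, 0, -4]
R6 ← R6 + R1: [0, -8, -4, -4]
R3 ← R3 − (2/7)·R2: [0, 0, -24/7, 8/7]
R4 ← R4 − (10/7)·R2: [0, 0, -36/7, 12/7]
R5 ← R5 − (6/7)·R2: [0, 0, 12/7, -4/7]
R6 ← R6 − (8/7)·R2: [0, 0, -12/7, 4/7]
R4 ← R4 − (3/2)·R3: [0, 0, 0, 0]
R5 ← R5 + (1/2)·R3: [0, 0, 0, 0]
R6 ← R6 − (1/2)·R3: [0, 0, 0, 0]
Echelon form has 3 nonzero rows, so rank(M) = 3.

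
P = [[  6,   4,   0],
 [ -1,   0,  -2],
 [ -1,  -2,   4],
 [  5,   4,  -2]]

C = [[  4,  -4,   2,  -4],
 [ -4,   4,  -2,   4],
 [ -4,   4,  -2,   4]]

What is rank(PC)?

1

First compute PC:
[[  8,  -8,   4,  -8],
 [  4,  -4,   2,  -4],
 [-12,  12,  -6,  12],
 [ 12, -12,   6, -12]]
Now row reduce the product.
R2 ← R2 − (1/2)·R1: [0, 0, 0, 0]
R3 ← R3 + (3/2)·R1: [0, 0, 0, 0]
R4 ← R4 − (3/2)·R1: [0, 0, 0, 0]
1 nonzero row, so rank(PC) = 1.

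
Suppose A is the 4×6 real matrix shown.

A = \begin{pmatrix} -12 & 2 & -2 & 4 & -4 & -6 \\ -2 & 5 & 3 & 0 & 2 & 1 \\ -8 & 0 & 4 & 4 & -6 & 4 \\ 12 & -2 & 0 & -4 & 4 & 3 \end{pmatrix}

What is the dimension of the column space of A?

Row reduce to echelon form.
R2 ← R2 − (1/6)·R1: [0, 14/3, 10/3, -2/3, 8/3, 2]
R3 ← R3 − (2/3)·R1: [0, -4/3, 16/3, 4/3, -10/3, 8]
R4 ← R4 + R1: [0, 0, -2, 0, 0, -3]
R3 ← R3 + (2/7)·R2: [0, 0, 44/7, 8/7, -18/7, 60/7]
R4 ← R4 + (7/22)·R3: [0, 0, 0, 4/11, -9/11, -3/11]
Echelon form has 4 nonzero rows, so rank(A) = 4.
The column space has dimension equal to the rank: 4.

4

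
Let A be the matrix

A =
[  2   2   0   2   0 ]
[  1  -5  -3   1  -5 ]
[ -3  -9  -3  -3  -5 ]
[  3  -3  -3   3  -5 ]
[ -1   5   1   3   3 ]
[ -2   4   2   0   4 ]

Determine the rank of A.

Row reduce to echelon form.
R2 ← R2 − (1/2)·R1: [0, -6, -3, 0, -5]
R3 ← R3 + (3/2)·R1: [0, -6, -3, 0, -5]
R4 ← R4 − (3/2)·R1: [0, -6, -3, 0, -5]
R5 ← R5 + (1/2)·R1: [0, 6, 1, 4, 3]
R6 ← R6 + R1: [0, 6, 2, 2, 4]
R3 ← R3 − R2: [0, 0, 0, 0, 0]
R4 ← R4 − R2: [0, 0, 0, 0, 0]
R5 ← R5 + R2: [0, 0, -2, 4, -2]
R6 ← R6 + R2: [0, 0, -1, 2, -1]
Swap R3 ↔ R5
R6 ← R6 − (1/2)·R3: [0, 0, 0, 0, 0]
Echelon form has 3 nonzero rows, so rank(A) = 3.

3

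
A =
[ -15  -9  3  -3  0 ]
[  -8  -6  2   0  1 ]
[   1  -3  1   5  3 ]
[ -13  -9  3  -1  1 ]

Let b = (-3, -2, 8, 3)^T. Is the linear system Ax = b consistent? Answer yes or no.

Row reduce the augmented matrix [A | b].
R2 ← R2 − (8/15)·R1: [0, -6/5, 2/5, 8/5, 1, -2/5]
R3 ← R3 + (1/15)·R1: [0, -18/5, 6/5, 24/5, 3, 39/5]
R4 ← R4 − (13/15)·R1: [0, -6/5, 2/5, 8/5, 1, 28/5]
R3 ← R3 − (3)·R2: [0, 0, 0, 0, 0, 9]
R4 ← R4 − R2: [0, 0, 0, 0, 0, 6]
R4 ← R4 − (2/3)·R3: [0, 0, 0, 0, 0, 0]
The echelon form has 3 nonzero rows; the last pivot sits in the augmented column, so rank(A) = 2 but rank([A|b]) = 3.
Since the ranks differ, the system is inconsistent.

no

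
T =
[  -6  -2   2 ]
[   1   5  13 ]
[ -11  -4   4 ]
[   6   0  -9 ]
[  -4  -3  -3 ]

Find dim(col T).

Row reduce to echelon form.
R2 ← R2 + (1/6)·R1: [0, 14/3, 40/3]
R3 ← R3 − (11/6)·R1: [0, -1/3, 1/3]
R4 ← R4 + R1: [0, -2, -7]
R5 ← R5 − (2/3)·R1: [0, -5/3, -13/3]
R3 ← R3 + (1/14)·R2: [0, 0, 9/7]
R4 ← R4 + (3/7)·R2: [0, 0, -9/7]
R5 ← R5 + (5/14)·R2: [0, 0, 3/7]
R4 ← R4 + R3: [0, 0, 0]
R5 ← R5 − (1/3)·R3: [0, 0, 0]
Echelon form has 3 nonzero rows, so rank(T) = 3.
The column space has dimension equal to the rank: 3.

3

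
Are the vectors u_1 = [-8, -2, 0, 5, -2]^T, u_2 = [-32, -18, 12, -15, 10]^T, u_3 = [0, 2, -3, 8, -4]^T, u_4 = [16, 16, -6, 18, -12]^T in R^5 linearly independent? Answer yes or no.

no

Form the matrix with these vectors as rows and row reduce.
R2 ← R2 − (4)·R1: [0, -10, 12, -35, 18]
R4 ← R4 + (2)·R1: [0, 12, -6, 28, -16]
R3 ← R3 + (1/5)·R2: [0, 0, -3/5, 1, -2/5]
R4 ← R4 + (6/5)·R2: [0, 0, 42/5, -14, 28/5]
R4 ← R4 + (14)·R3: [0, 0, 0, 0, 0]
3 nonzero rows, so the 4 vectors span a space of dimension 3.
Since 3 < 4, the vectors are linearly dependent.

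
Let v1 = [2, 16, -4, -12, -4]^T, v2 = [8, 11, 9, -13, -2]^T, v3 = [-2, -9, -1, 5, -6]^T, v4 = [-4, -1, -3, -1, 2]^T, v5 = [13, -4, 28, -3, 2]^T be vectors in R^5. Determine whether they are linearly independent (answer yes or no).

Form the matrix with these vectors as rows and row reduce.
R2 ← R2 − (4)·R1: [0, -53, 25, 35, 14]
R3 ← R3 + R1: [0, 7, -5, -7, -10]
R4 ← R4 + (2)·R1: [0, 31, -11, -25, -6]
R5 ← R5 − (13/2)·R1: [0, -108, 54, 75, 28]
R3 ← R3 + (7/53)·R2: [0, 0, -90/53, -126/53, -432/53]
R4 ← R4 + (31/53)·R2: [0, 0, 192/53, -240/53, 116/53]
R5 ← R5 − (108/53)·R2: [0, 0, 162/53, 195/53, -28/53]
R4 ← R4 + (32/15)·R3: [0, 0, 0, -48/5, -76/5]
R5 ← R5 + (9/5)·R3: [0, 0, 0, -3/5, -76/5]
R5 ← R5 − (1/16)·R4: [0, 0, 0, 0, -57/4]
5 nonzero rows, so the 5 vectors span a space of dimension 5.
Since 5 = 5, the vectors are linearly independent.

yes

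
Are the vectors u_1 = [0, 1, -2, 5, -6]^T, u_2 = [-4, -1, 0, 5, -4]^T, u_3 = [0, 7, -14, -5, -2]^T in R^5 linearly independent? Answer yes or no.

yes

Form the matrix with these vectors as rows and row reduce.
Swap R1 ↔ R2
R3 ← R3 − (7)·R2: [0, 0, 0, -40, 40]
3 nonzero rows, so the 3 vectors span a space of dimension 3.
Since 3 = 3, the vectors are linearly independent.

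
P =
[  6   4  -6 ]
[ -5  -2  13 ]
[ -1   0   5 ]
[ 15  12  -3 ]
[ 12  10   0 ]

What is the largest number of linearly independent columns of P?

2

Row reduce to echelon form.
R2 ← R2 + (5/6)·R1: [0, 4/3, 8]
R3 ← R3 + (1/6)·R1: [0, 2/3, 4]
R4 ← R4 − (5/2)·R1: [0, 2, 12]
R5 ← R5 − (2)·R1: [0, 2, 12]
R3 ← R3 − (1/2)·R2: [0, 0, 0]
R4 ← R4 − (3/2)·R2: [0, 0, 0]
R5 ← R5 − (3/2)·R2: [0, 0, 0]
Echelon form has 2 nonzero rows, so rank(P) = 2.
The rank gives the maximum number of linearly independent columns: 2.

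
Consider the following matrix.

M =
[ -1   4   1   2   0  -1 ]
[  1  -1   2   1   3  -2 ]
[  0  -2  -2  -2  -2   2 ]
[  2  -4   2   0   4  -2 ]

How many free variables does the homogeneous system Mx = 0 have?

4

Row reduce to echelon form.
R2 ← R2 + R1: [0, 3, 3, 3, 3, -3]
R4 ← R4 + (2)·R1: [0, 4, 4, 4, 4, -4]
R3 ← R3 + (2/3)·R2: [0, 0, 0, 0, 0, 0]
R4 ← R4 − (4/3)·R2: [0, 0, 0, 0, 0, 0]
2 nonzero rows, so rank(M) = 2.
M has 6 columns; by rank–nullity, nullity = 6 − 2 = 4.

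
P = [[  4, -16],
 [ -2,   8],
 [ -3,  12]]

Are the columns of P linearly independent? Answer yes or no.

no

Row reduce P to echelon form.
R2 ← R2 + (1/2)·R1: [0, 0]
R3 ← R3 + (3/4)·R1: [0, 0]
1 pivot among 2 columns.
Only 1 < 2 pivot columns, so the columns are linearly dependent.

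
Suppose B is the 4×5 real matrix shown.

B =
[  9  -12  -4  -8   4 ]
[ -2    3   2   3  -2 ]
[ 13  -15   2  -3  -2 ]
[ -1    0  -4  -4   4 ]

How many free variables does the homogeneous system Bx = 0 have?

3

Row reduce to echelon form.
R2 ← R2 + (2/9)·R1: [0, 1/3, 10/9, 11/9, -10/9]
R3 ← R3 − (13/9)·R1: [0, 7/3, 70/9, 77/9, -70/9]
R4 ← R4 + (1/9)·R1: [0, -4/3, -40/9, -44/9, 40/9]
R3 ← R3 − (7)·R2: [0, 0, 0, 0, 0]
R4 ← R4 + (4)·R2: [0, 0, 0, 0, 0]
2 nonzero rows, so rank(B) = 2.
B has 5 columns; by rank–nullity, nullity = 5 − 2 = 3.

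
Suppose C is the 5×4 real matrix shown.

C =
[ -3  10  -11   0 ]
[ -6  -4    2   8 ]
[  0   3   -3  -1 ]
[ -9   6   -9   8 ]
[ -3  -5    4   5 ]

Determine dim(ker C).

2

Row reduce to echelon form.
R2 ← R2 − (2)·R1: [0, -24, 24, 8]
R4 ← R4 − (3)·R1: [0, -24, 24, 8]
R5 ← R5 − R1: [0, -15, 15, 5]
R3 ← R3 + (1/8)·R2: [0, 0, 0, 0]
R4 ← R4 − R2: [0, 0, 0, 0]
R5 ← R5 − (5/8)·R2: [0, 0, 0, 0]
2 nonzero rows, so rank(C) = 2.
C has 4 columns; by rank–nullity, nullity = 4 − 2 = 2.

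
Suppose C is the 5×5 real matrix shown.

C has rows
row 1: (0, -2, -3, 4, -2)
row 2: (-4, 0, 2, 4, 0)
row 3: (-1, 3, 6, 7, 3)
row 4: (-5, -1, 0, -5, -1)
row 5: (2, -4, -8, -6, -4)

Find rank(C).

3

Row reduce to echelon form.
Swap R1 ↔ R2
R3 ← R3 − (1/4)·R1: [0, 3, 11/2, 6, 3]
R4 ← R4 − (5/4)·R1: [0, -1, -5/2, -10, -1]
R5 ← R5 + (1/2)·R1: [0, -4, -7, -4, -4]
R3 ← R3 + (3/2)·R2: [0, 0, 1, 12, 0]
R4 ← R4 − (1/2)·R2: [0, 0, -1, -12, 0]
R5 ← R5 − (2)·R2: [0, 0, -1, -12, 0]
R4 ← R4 + R3: [0, 0, 0, 0, 0]
R5 ← R5 + R3: [0, 0, 0, 0, 0]
Echelon form has 3 nonzero rows, so rank(C) = 3.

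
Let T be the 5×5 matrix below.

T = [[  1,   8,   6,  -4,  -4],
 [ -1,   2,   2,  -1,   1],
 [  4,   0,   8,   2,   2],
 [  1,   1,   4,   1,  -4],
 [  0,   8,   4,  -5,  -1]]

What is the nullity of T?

1

Row reduce to echelon form.
R2 ← R2 + R1: [0, 10, 8, -5, -3]
R3 ← R3 − (4)·R1: [0, -32, -16, 18, 18]
R4 ← R4 − R1: [0, -7, -2, 5, 0]
R3 ← R3 + (16/5)·R2: [0, 0, 48/5, 2, 42/5]
R4 ← R4 + (7/10)·R2: [0, 0, 18/5, 3/2, -21/10]
R5 ← R5 − (4/5)·R2: [0, 0, -12/5, -1, 7/5]
R4 ← R4 − (3/8)·R3: [0, 0, 0, 3/4, -21/4]
R5 ← R5 + (1/4)·R3: [0, 0, 0, -1/2, 7/2]
R5 ← R5 + (2/3)·R4: [0, 0, 0, 0, 0]
4 nonzero rows, so rank(T) = 4.
T has 5 columns; by rank–nullity, nullity = 5 − 4 = 1.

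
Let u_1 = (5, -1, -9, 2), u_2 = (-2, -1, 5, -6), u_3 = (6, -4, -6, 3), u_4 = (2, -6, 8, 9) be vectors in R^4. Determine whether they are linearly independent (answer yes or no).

Form the matrix with these vectors as rows and row reduce.
R2 ← R2 + (2/5)·R1: [0, -7/5, 7/5, -26/5]
R3 ← R3 − (6/5)·R1: [0, -14/5, 24/5, 3/5]
R4 ← R4 − (2/5)·R1: [0, -28/5, 58/5, 41/5]
R3 ← R3 − (2)·R2: [0, 0, 2, 11]
R4 ← R4 − (4)·R2: [0, 0, 6, 29]
R4 ← R4 − (3)·R3: [0, 0, 0, -4]
4 nonzero rows, so the 4 vectors span a space of dimension 4.
Since 4 = 4, the vectors are linearly independent.

yes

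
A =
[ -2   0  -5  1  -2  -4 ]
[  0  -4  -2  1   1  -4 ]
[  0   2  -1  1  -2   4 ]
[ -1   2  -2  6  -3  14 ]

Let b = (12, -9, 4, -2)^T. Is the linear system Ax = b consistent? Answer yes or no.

yes

Row reduce the augmented matrix [A | b].
R4 ← R4 − (1/2)·R1: [0, 2, 1/2, 11/2, -2, 16, -8]
R3 ← R3 + (1/2)·R2: [0, 0, -2, 3/2, -3/2, 2, -1/2]
R4 ← R4 + (1/2)·R2: [0, 0, -1/2, 6, -3/2, 14, -25/2]
R4 ← R4 − (1/4)·R3: [0, 0, 0, 45/8, -9/8, 27/2, -99/8]
The echelon form has 4 nonzero rows, and every pivot lies in the first 6 columns, so rank(A) = rank([A|b]) = 4.
The system is consistent.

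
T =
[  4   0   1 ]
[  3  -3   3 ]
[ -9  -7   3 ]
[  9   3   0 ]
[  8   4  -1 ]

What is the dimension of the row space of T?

Row reduce to echelon form.
R2 ← R2 − (3/4)·R1: [0, -3, 9/4]
R3 ← R3 + (9/4)·R1: [0, -7, 21/4]
R4 ← R4 − (9/4)·R1: [0, 3, -9/4]
R5 ← R5 − (2)·R1: [0, 4, -3]
R3 ← R3 − (7/3)·R2: [0, 0, 0]
R4 ← R4 + R2: [0, 0, 0]
R5 ← R5 + (4/3)·R2: [0, 0, 0]
Echelon form has 2 nonzero rows, so rank(T) = 2.
The row space has dimension equal to the rank: 2.

2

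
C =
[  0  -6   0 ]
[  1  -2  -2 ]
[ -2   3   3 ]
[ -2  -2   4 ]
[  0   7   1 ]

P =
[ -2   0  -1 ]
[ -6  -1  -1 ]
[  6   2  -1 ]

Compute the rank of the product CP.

2

First compute CP:
[[ 36,   6,   6],
 [ -2,  -2,   3],
 [  4,   3,  -4],
 [ 40,  10,   0],
 [-36,  -5,  -8]]
Now row reduce the product.
R2 ← R2 + (1/18)·R1: [0, -5/3, 10/3]
R3 ← R3 − (1/9)·R1: [0, 7/3, -14/3]
R4 ← R4 − (10/9)·R1: [0, 10/3, -20/3]
R5 ← R5 + R1: [0, 1, -2]
R3 ← R3 + (7/5)·R2: [0, 0, 0]
R4 ← R4 + (2)·R2: [0, 0, 0]
R5 ← R5 + (3/5)·R2: [0, 0, 0]
2 nonzero rows, so rank(CP) = 2.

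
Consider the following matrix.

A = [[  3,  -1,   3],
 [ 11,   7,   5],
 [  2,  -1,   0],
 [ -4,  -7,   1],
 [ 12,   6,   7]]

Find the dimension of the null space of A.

0

Row reduce to echelon form.
R2 ← R2 − (11/3)·R1: [0, 32/3, -6]
R3 ← R3 − (2/3)·R1: [0, -1/3, -2]
R4 ← R4 + (4/3)·R1: [0, -25/3, 5]
R5 ← R5 − (4)·R1: [0, 10, -5]
R3 ← R3 + (1/32)·R2: [0, 0, -35/16]
R4 ← R4 + (25/32)·R2: [0, 0, 5/16]
R5 ← R5 − (15/16)·R2: [0, 0, 5/8]
R4 ← R4 + (1/7)·R3: [0, 0, 0]
R5 ← R5 + (2/7)·R3: [0, 0, 0]
3 nonzero rows, so rank(A) = 3.
A has 3 columns; by rank–nullity, nullity = 3 − 3 = 0.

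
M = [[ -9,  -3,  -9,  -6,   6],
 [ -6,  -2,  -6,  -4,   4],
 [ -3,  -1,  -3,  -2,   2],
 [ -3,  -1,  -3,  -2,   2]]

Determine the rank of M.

1

Row reduce to echelon form.
R2 ← R2 − (2/3)·R1: [0, 0, 0, 0, 0]
R3 ← R3 − (1/3)·R1: [0, 0, 0, 0, 0]
R4 ← R4 − (1/3)·R1: [0, 0, 0, 0, 0]
Echelon form has 1 nonzero row, so rank(M) = 1.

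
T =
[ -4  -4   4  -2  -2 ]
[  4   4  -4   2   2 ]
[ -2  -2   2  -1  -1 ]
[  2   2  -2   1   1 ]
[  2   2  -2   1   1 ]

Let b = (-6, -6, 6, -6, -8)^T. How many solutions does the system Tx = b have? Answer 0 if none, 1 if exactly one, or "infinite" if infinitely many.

0

Row reduce the augmented matrix [T | b].
R2 ← R2 + R1: [0, 0, 0, 0, 0, -12]
R3 ← R3 − (1/2)·R1: [0, 0, 0, 0, 0, 9]
R4 ← R4 + (1/2)·R1: [0, 0, 0, 0, 0, -9]
R5 ← R5 + (1/2)·R1: [0, 0, 0, 0, 0, -11]
R3 ← R3 + (3/4)·R2: [0, 0, 0, 0, 0, 0]
R4 ← R4 − (3/4)·R2: [0, 0, 0, 0, 0, 0]
R5 ← R5 − (11/12)·R2: [0, 0, 0, 0, 0, 0]
The echelon form has 2 nonzero rows; the last pivot sits in the augmented column, so rank(T) = 1 but rank([T|b]) = 2.
Since the ranks differ, the system is inconsistent.
It has no solutions.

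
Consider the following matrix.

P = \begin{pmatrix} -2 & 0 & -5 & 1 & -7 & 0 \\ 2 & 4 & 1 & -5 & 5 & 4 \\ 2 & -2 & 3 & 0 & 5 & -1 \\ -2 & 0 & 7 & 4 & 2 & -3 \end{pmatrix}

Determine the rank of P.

3

Row reduce to echelon form.
R2 ← R2 + R1: [0, 4, -4, -4, -2, 4]
R3 ← R3 + R1: [0, -2, -2, 1, -2, -1]
R4 ← R4 − R1: [0, 0, 12, 3, 9, -3]
R3 ← R3 + (1/2)·R2: [0, 0, -4, -1, -3, 1]
R4 ← R4 + (3)·R3: [0, 0, 0, 0, 0, 0]
Echelon form has 3 nonzero rows, so rank(P) = 3.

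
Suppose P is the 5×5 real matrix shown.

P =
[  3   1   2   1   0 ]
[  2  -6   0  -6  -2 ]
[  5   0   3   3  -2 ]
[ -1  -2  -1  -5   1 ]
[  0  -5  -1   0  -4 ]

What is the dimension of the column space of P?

3

Row reduce to echelon form.
R2 ← R2 − (2/3)·R1: [0, -20/3, -4/3, -20/3, -2]
R3 ← R3 − (5/3)·R1: [0, -5/3, -1/3, 4/3, -2]
R4 ← R4 + (1/3)·R1: [0, -5/3, -1/3, -14/3, 1]
R3 ← R3 − (1/4)·R2: [0, 0, 0, 3, -3/2]
R4 ← R4 − (1/4)·R2: [0, 0, 0, -3, 3/2]
R5 ← R5 − (3/4)·R2: [0, 0, 0, 5, -5/2]
R4 ← R4 + R3: [0, 0, 0, 0, 0]
R5 ← R5 − (5/3)·R3: [0, 0, 0, 0, 0]
Echelon form has 3 nonzero rows, so rank(P) = 3.
The column space has dimension equal to the rank: 3.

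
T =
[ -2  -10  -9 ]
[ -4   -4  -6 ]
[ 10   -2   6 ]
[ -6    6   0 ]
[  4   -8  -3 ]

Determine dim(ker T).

Row reduce to echelon form.
R2 ← R2 − (2)·R1: [0, 16, 12]
R3 ← R3 + (5)·R1: [0, -52, -39]
R4 ← R4 − (3)·R1: [0, 36, 27]
R5 ← R5 + (2)·R1: [0, -28, -21]
R3 ← R3 + (13/4)·R2: [0, 0, 0]
R4 ← R4 − (9/4)·R2: [0, 0, 0]
R5 ← R5 + (7/4)·R2: [0, 0, 0]
2 nonzero rows, so rank(T) = 2.
T has 3 columns; by rank–nullity, nullity = 3 − 2 = 1.

1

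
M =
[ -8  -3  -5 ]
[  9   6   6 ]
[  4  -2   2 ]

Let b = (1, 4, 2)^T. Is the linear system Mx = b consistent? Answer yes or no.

Row reduce the augmented matrix [M | b].
R2 ← R2 + (9/8)·R1: [0, 21/8, 3/8, 41/8]
R3 ← R3 + (1/2)·R1: [0, -7/2, -1/2, 5/2]
R3 ← R3 + (4/3)·R2: [0, 0, 0, 28/3]
The echelon form has 3 nonzero rows; the last pivot sits in the augmented column, so rank(M) = 2 but rank([M|b]) = 3.
Since the ranks differ, the system is inconsistent.

no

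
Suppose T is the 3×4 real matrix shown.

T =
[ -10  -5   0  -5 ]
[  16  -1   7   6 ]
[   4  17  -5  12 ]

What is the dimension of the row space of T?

3

Row reduce to echelon form.
R2 ← R2 + (8/5)·R1: [0, -9, 7, -2]
R3 ← R3 + (2/5)·R1: [0, 15, -5, 10]
R3 ← R3 + (5/3)·R2: [0, 0, 20/3, 20/3]
Echelon form has 3 nonzero rows, so rank(T) = 3.
The row space has dimension equal to the rank: 3.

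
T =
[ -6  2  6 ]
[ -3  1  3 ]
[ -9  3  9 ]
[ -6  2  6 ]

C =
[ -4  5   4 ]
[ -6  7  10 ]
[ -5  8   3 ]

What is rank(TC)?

1

First compute TC:
[[-18,  32,  14],
 [ -9,  16,   7],
 [-27,  48,  21],
 [-18,  32,  14]]
Now row reduce the product.
R2 ← R2 − (1/2)·R1: [0, 0, 0]
R3 ← R3 − (3/2)·R1: [0, 0, 0]
R4 ← R4 − R1: [0, 0, 0]
1 nonzero row, so rank(TC) = 1.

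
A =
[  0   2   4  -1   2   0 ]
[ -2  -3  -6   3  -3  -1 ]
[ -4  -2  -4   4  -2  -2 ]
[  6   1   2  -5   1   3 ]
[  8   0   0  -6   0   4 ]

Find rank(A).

2

Row reduce to echelon form.
Swap R1 ↔ R2
R3 ← R3 − (2)·R1: [0, 4, 8, -2, 4, 0]
R4 ← R4 + (3)·R1: [0, -8, -16, 4, -8, 0]
R5 ← R5 + (4)·R1: [0, -12, -24, 6, -12, 0]
R3 ← R3 − (2)·R2: [0, 0, 0, 0, 0, 0]
R4 ← R4 + (4)·R2: [0, 0, 0, 0, 0, 0]
R5 ← R5 + (6)·R2: [0, 0, 0, 0, 0, 0]
Echelon form has 2 nonzero rows, so rank(A) = 2.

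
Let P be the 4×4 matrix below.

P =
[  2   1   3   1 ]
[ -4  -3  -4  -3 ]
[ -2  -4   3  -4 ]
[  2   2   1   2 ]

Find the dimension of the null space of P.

Row reduce to echelon form.
R2 ← R2 + (2)·R1: [0, -1, 2, -1]
R3 ← R3 + R1: [0, -3, 6, -3]
R4 ← R4 − R1: [0, 1, -2, 1]
R3 ← R3 − (3)·R2: [0, 0, 0, 0]
R4 ← R4 + R2: [0, 0, 0, 0]
2 nonzero rows, so rank(P) = 2.
P has 4 columns; by rank–nullity, nullity = 4 − 2 = 2.

2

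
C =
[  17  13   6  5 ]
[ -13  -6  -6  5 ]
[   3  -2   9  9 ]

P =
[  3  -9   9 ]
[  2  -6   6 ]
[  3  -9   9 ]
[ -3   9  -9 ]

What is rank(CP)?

First compute CP:
[[ 80, -240, 240],
 [-84, 252, -252],
 [  5, -15,  15]]
Now row reduce the product.
R2 ← R2 + (21/20)·R1: [0, 0, 0]
R3 ← R3 − (1/16)·R1: [0, 0, 0]
1 nonzero row, so rank(CP) = 1.

1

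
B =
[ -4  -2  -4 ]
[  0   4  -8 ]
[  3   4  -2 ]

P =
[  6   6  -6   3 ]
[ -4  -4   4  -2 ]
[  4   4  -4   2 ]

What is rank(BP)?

1

First compute BP:
[[-32, -32,  32, -16],
 [-48, -48,  48, -24],
 [ -6,  -6,   6,  -3]]
Now row reduce the product.
R2 ← R2 − (3/2)·R1: [0, 0, 0, 0]
R3 ← R3 − (3/16)·R1: [0, 0, 0, 0]
1 nonzero row, so rank(BP) = 1.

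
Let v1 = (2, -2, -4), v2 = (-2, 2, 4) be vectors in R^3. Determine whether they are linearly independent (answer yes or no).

no

Form the matrix with these vectors as rows and row reduce.
R2 ← R2 + R1: [0, 0, 0]
1 nonzero row, so the 2 vectors span a space of dimension 1.
Since 1 < 2, the vectors are linearly dependent.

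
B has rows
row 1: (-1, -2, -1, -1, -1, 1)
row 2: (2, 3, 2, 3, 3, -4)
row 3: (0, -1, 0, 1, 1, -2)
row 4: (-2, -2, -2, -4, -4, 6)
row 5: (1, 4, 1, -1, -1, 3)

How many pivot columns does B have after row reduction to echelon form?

2

Row reduce to echelon form.
R2 ← R2 + (2)·R1: [0, -1, 0, 1, 1, -2]
R4 ← R4 − (2)·R1: [0, 2, 0, -2, -2, 4]
R5 ← R5 + R1: [0, 2, 0, -2, -2, 4]
R3 ← R3 − R2: [0, 0, 0, 0, 0, 0]
R4 ← R4 + (2)·R2: [0, 0, 0, 0, 0, 0]
R5 ← R5 + (2)·R2: [0, 0, 0, 0, 0, 0]
Echelon form has 2 nonzero rows, so rank(B) = 2.
Each nonzero row contributes one pivot column: 2 pivot columns.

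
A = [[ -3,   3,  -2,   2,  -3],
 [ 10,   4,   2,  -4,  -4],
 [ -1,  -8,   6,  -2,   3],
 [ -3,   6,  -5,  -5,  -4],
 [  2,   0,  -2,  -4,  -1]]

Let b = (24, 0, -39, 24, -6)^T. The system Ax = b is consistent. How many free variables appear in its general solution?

Row reduce the augmented matrix [A | b].
R2 ← R2 + (10/3)·R1: [0, 14, -14/3, 8/3, -14, 80]
R3 ← R3 − (1/3)·R1: [0, -9, 20/3, -8/3, 4, -47]
R4 ← R4 − R1: [0, 3, -3, -7, -1, 0]
R5 ← R5 + (2/3)·R1: [0, 2, -10/3, -8/3, -3, 10]
R3 ← R3 + (9/14)·R2: [0, 0, 11/3, -20/21, -5, 31/7]
R4 ← R4 − (3/14)·R2: [0, 0, -2, -53/7, 2, -120/7]
R5 ← R5 − (1/7)·R2: [0, 0, -8/3, -64/21, -1, -10/7]
R4 ← R4 + (6/11)·R3: [0, 0, 0, -89/11, -8/11, -162/11]
R5 ← R5 + (8/11)·R3: [0, 0, 0, -288/77, -51/11, 138/77]
R5 ← R5 − (288/623)·R4: [0, 0, 0, 0, -2679/623, 5358/623]
The echelon form has 5 nonzero rows, and every pivot lies in the first 5 columns, so rank(A) = rank([A|b]) = 5.
The system is consistent.
Free variables = (unknowns) − (rank) = 5 − 5 = 0.

0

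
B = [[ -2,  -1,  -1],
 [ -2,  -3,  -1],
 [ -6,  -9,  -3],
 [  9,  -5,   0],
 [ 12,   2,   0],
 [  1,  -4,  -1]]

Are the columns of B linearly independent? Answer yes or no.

Row reduce B to echelon form.
R2 ← R2 − R1: [0, -2, 0]
R3 ← R3 − (3)·R1: [0, -6, 0]
R4 ← R4 + (9/2)·R1: [0, -19/2, -9/2]
R5 ← R5 + (6)·R1: [0, -4, -6]
R6 ← R6 + (1/2)·R1: [0, -9/2, -3/2]
R3 ← R3 − (3)·R2: [0, 0, 0]
R4 ← R4 − (19/4)·R2: [0, 0, -9/2]
R5 ← R5 − (2)·R2: [0, 0, -6]
R6 ← R6 − (9/4)·R2: [0, 0, -3/2]
Swap R3 ↔ R4
R5 ← R5 − (4/3)·R3: [0, 0, 0]
R6 ← R6 − (1/3)·R3: [0, 0, 0]
3 pivots among 3 columns.
Every column is a pivot column, so the columns are linearly independent.

yes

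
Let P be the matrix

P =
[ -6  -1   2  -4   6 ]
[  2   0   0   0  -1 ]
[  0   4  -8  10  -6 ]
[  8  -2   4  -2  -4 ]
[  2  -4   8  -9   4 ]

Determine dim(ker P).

2

Row reduce to echelon form.
R2 ← R2 + (1/3)·R1: [0, -1/3, 2/3, -4/3, 1]
R4 ← R4 + (4/3)·R1: [0, -10/3, 20/3, -22/3, 4]
R5 ← R5 + (1/3)·R1: [0, -13/3, 26/3, -31/3, 6]
R3 ← R3 + (12)·R2: [0, 0, 0, -6, 6]
R4 ← R4 − (10)·R2: [0, 0, 0, 6, -6]
R5 ← R5 − (13)·R2: [0, 0, 0, 7, -7]
R4 ← R4 + R3: [0, 0, 0, 0, 0]
R5 ← R5 + (7/6)·R3: [0, 0, 0, 0, 0]
3 nonzero rows, so rank(P) = 3.
P has 5 columns; by rank–nullity, nullity = 5 − 3 = 2.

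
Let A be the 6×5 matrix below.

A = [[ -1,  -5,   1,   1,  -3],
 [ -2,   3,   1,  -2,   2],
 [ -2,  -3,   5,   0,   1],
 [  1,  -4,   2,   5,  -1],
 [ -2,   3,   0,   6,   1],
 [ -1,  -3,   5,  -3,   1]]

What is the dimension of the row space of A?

5

Row reduce to echelon form.
R2 ← R2 − (2)·R1: [0, 13, -1, -4, 8]
R3 ← R3 − (2)·R1: [0, 7, 3, -2, 7]
R4 ← R4 + R1: [0, -9, 3, 6, -4]
R5 ← R5 − (2)·R1: [0, 13, -2, 4, 7]
R6 ← R6 − R1: [0, 2, 4, -4, 4]
R3 ← R3 − (7/13)·R2: [0, 0, 46/13, 2/13, 35/13]
R4 ← R4 + (9/13)·R2: [0, 0, 30/13, 42/13, 20/13]
R5 ← R5 − R2: [0, 0, -1, 8, -1]
R6 ← R6 − (2/13)·R2: [0, 0, 54/13, -44/13, 36/13]
R4 ← R4 − (15/23)·R3: [0, 0, 0, 72/23, -5/23]
R5 ← R5 + (13/46)·R3: [0, 0, 0, 185/23, -11/46]
R6 ← R6 − (27/23)·R3: [0, 0, 0, -82/23, -9/23]
R5 ← R5 − (185/72)·R4: [0, 0, 0, 0, 23/72]
R6 ← R6 + (41/36)·R4: [0, 0, 0, 0, -23/36]
R6 ← R6 + (2)·R5: [0, 0, 0, 0, 0]
Echelon form has 5 nonzero rows, so rank(A) = 5.
The row space has dimension equal to the rank: 5.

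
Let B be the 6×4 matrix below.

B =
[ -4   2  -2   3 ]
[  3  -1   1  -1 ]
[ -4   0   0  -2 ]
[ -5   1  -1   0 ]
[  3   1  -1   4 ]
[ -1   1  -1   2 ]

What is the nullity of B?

Row reduce to echelon form.
R2 ← R2 + (3/4)·R1: [0, 1/2, -1/2, 5/4]
R3 ← R3 − R1: [0, -2, 2, -5]
R4 ← R4 − (5/4)·R1: [0, -3/2, 3/2, -15/4]
R5 ← R5 + (3/4)·R1: [0, 5/2, -5/2, 25/4]
R6 ← R6 − (1/4)·R1: [0, 1/2, -1/2, 5/4]
R3 ← R3 + (4)·R2: [0, 0, 0, 0]
R4 ← R4 + (3)·R2: [0, 0, 0, 0]
R5 ← R5 − (5)·R2: [0, 0, 0, 0]
R6 ← R6 − R2: [0, 0, 0, 0]
2 nonzero rows, so rank(B) = 2.
B has 4 columns; by rank–nullity, nullity = 4 − 2 = 2.

2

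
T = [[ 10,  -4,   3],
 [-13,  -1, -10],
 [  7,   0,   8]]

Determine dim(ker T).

Row reduce to echelon form.
R2 ← R2 + (13/10)·R1: [0, -31/5, -61/10]
R3 ← R3 − (7/10)·R1: [0, 14/5, 59/10]
R3 ← R3 + (14/31)·R2: [0, 0, 195/62]
3 nonzero rows, so rank(T) = 3.
T has 3 columns; by rank–nullity, nullity = 3 − 3 = 0.

0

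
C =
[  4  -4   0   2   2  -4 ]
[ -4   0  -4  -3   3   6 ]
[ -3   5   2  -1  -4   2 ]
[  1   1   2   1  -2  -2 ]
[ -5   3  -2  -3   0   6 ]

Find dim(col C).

Row reduce to echelon form.
R2 ← R2 + R1: [0, -4, -4, -1, 5, 2]
R3 ← R3 + (3/4)·R1: [0, 2, 2, 1/2, -5/2, -1]
R4 ← R4 − (1/4)·R1: [0, 2, 2, 1/2, -5/2, -1]
R5 ← R5 + (5/4)·R1: [0, -2, -2, -1/2, 5/2, 1]
R3 ← R3 + (1/2)·R2: [0, 0, 0, 0, 0, 0]
R4 ← R4 + (1/2)·R2: [0, 0, 0, 0, 0, 0]
R5 ← R5 − (1/2)·R2: [0, 0, 0, 0, 0, 0]
Echelon form has 2 nonzero rows, so rank(C) = 2.
The column space has dimension equal to the rank: 2.

2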